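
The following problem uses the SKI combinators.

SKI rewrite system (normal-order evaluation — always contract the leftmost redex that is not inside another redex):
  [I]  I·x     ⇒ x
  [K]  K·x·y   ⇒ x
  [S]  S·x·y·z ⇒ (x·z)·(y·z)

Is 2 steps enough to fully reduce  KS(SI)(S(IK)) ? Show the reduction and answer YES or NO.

Answer: YES — reaches normal form S(SK) in 2 ≤ 2 steps

Reduction:
  start: KS(SI)(S(IK))
  →1  S(S(IK))
  →2  S(SK)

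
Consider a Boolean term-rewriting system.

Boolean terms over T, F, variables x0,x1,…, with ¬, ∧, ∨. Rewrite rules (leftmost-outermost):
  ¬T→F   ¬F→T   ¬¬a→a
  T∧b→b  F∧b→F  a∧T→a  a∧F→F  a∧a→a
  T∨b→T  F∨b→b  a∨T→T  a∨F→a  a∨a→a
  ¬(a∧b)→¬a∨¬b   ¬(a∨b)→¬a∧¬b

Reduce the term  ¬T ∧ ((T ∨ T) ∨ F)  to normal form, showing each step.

Answer: normal form = F  (in 2 steps)

Working:
  start: ¬T ∧ ((T ∨ T) ∨ F)
  →1  F ∧ ((T ∨ T) ∨ F)
  →2  F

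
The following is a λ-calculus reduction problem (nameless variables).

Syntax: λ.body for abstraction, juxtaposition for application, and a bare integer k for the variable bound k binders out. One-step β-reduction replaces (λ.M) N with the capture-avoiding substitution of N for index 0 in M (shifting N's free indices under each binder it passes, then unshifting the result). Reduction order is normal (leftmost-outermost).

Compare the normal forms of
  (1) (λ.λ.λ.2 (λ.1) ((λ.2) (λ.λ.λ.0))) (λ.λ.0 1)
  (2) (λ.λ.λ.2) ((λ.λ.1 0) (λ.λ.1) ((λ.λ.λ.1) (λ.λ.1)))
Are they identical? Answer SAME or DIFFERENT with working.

Answer: DIFFERENT — A ⇓ λ.λ.1 (λ.1), B ⇓ λ.λ.λ.λ.λ.1

Derivation:
Term A:
  start: (λ.λ.λ.2 (λ.1) ((λ.2) (λ.λ.λ.0))) (λ.λ.0 1)
  [1] λ.λ.(λ.λ.0 1) (λ.1) ((λ.2) (λ.λ.λ.0))
  [2] λ.λ.(λ.0 (λ.2)) ((λ.2) (λ.λ.λ.0))
  [3] λ.λ.(λ.2) (λ.λ.λ.0) (λ.1)
  [4] λ.λ.1 (λ.1)

Term B:
  start: (λ.λ.λ.2) ((λ.λ.1 0) (λ.λ.1) ((λ.λ.λ.1) (λ.λ.1)))
  [1] λ.λ.(λ.λ.1 0) (λ.λ.1) ((λ.λ.λ.1) (λ.λ.1))
  [2] λ.λ.(λ.(λ.λ.1) 0) ((λ.λ.λ.1) (λ.λ.1))
  [3] λ.λ.(λ.λ.1) ((λ.λ.λ.1) (λ.λ.1))
  [4] λ.λ.λ.(λ.λ.λ.1) (λ.λ.1)
  [5] λ.λ.λ.λ.λ.1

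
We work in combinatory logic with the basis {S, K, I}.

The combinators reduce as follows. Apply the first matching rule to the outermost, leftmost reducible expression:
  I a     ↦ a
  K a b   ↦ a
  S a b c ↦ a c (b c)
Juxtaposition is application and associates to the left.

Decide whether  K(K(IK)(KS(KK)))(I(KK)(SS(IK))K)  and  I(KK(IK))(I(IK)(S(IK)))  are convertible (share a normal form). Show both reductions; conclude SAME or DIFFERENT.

Term A:
  start: K(K(IK)(KS(KK)))(I(KK)(SS(IK))K)
  step 1: K(IK)(KS(KK))
  step 2: IK
  step 3: K

Term B:
  start: I(KK(IK))(I(IK)(S(IK)))
  step 1: KK(IK)(I(IK)(S(IK)))
  step 2: K(I(IK)(S(IK)))
  step 3: K(IK(S(IK)))
  step 4: K(K(S(IK)))
  step 5: K(K(SK))

Answer: DIFFERENT — A ⇓ K, B ⇓ K(K(SK))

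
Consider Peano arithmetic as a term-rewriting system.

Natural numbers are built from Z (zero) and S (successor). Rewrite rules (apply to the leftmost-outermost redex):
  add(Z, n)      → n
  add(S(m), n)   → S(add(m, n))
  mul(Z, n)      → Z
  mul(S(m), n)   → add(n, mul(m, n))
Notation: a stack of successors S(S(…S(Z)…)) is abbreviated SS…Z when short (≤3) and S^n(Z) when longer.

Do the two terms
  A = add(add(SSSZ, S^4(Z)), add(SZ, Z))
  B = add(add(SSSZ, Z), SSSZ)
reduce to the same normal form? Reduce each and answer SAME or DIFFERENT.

Answer: DIFFERENT — A ⇓ S^8(Z), B ⇓ S^6(Z)

Working:
Term A:
  start: add(add(SSSZ, S^4(Z)), add(SZ, Z))
  →1  add(S(add(SSZ, S^4(Z))), add(SZ, Z))
  →2  S(add(add(SSZ, S^4(Z)), add(SZ, Z)))
  →3  S(add(S(add(SZ, S^4(Z))), add(SZ, Z)))
  →4  S(S(add(add(SZ, S^4(Z)), add(SZ, Z))))
  →5  S(S(add(S(add(Z, S^4(Z))), add(SZ, Z))))
  →6  S(S(S(add(add(Z, S^4(Z)), add(SZ, Z)))))
  →7  S(S(S(add(S^4(Z), add(SZ, Z)))))
  →8  S(S(S(S(add(SSSZ, add(SZ, Z))))))
  →9  S(S(S(S(S(add(SSZ, add(SZ, Z)))))))
  →10  S(S(S(S(S(S(add(SZ, add(SZ, Z))))))))
  →11  S(S(S(S(S(S(S(add(Z, add(SZ, Z)))))))))
  →12  S(S(S(S(S(S(S(add(SZ, Z))))))))
  →13  S(S(S(S(S(S(S(S(add(Z, Z)))))))))
  →14  S^8(Z)

Term B:
  start: add(add(SSSZ, Z), SSSZ)
  →1  add(S(add(SSZ, Z)), SSSZ)
  →2  S(add(add(SSZ, Z), SSSZ))
  →3  S(add(S(add(SZ, Z)), SSSZ))
  →4  S(S(add(add(SZ, Z), SSSZ)))
  →5  S(S(add(S(add(Z, Z)), SSSZ)))
  →6  S(S(S(add(add(Z, Z), SSSZ))))
  →7  S(S(S(add(Z, SSSZ))))
  →8  S^6(Z)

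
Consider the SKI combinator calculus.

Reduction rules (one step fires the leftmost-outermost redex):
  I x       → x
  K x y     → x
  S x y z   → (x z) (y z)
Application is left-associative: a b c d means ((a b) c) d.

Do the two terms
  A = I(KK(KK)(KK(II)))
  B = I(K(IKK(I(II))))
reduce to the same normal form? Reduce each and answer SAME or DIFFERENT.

Term A:
  start: I(KK(KK)(KK(II)))
  →1  KK(KK)(KK(II))
  →2  K(KK(II))
  →3  KK

Term B:
  start: I(K(IKK(I(II))))
  →1  K(IKK(I(II)))
  →2  K(KK(I(II)))
  →3  KK

Answer: SAME — A ⇓ KK, B ⇓ KK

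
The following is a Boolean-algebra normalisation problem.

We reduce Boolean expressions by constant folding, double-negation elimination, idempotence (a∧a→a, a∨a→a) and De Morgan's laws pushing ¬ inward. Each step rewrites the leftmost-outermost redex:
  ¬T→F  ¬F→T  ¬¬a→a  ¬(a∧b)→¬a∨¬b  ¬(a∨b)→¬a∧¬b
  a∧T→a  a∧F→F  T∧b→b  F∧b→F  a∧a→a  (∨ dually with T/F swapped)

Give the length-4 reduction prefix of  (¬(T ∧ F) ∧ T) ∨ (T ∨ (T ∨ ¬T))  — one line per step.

Answer: after 4 steps: ¬F ∨ (T ∨ (T ∨ ¬T))

Working:
  start: (¬(T ∧ F) ∧ T) ∨ (T ∨ (T ∨ ¬T))
  [1] ¬(T ∧ F) ∨ (T ∨ (T ∨ ¬T))
  [2] (¬T ∨ ¬F) ∨ (T ∨ (T ∨ ¬T))
  [3] (F ∨ ¬F) ∨ (T ∨ (T ∨ ¬T))
  [4] ¬F ∨ (T ∨ (T ∨ ¬T))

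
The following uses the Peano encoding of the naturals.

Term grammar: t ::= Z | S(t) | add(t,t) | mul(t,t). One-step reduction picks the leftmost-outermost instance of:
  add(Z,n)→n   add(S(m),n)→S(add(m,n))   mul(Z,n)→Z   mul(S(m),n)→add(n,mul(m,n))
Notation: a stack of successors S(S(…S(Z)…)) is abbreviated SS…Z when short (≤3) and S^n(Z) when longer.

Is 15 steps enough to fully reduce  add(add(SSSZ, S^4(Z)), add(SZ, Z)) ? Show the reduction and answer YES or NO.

  start: add(add(SSSZ, S^4(Z)), add(SZ, Z))
  →1  add(S(add(SSZ, S^4(Z))), add(SZ, Z))
  →2  S(add(add(SSZ, S^4(Z)), add(SZ, Z)))
  →3  S(add(S(add(SZ, S^4(Z))), add(SZ, Z)))
  →4  S(S(add(add(SZ, S^4(Z)), add(SZ, Z))))
  →5  S(S(add(S(add(Z, S^4(Z))), add(SZ, Z))))
  →6  S(S(S(add(add(Z, S^4(Z)), add(SZ, Z)))))
  →7  S(S(S(add(S^4(Z), add(SZ, Z)))))
  →8  S(S(S(S(add(SSSZ, add(SZ, Z))))))
  →9  S(S(S(S(S(add(SSZ, add(SZ, Z)))))))
  →10  S(S(S(S(S(S(add(SZ, add(SZ, Z))))))))
  →11  S(S(S(S(S(S(S(add(Z, add(SZ, Z)))))))))
  →12  S(S(S(S(S(S(S(add(SZ, Z))))))))
  →13  S(S(S(S(S(S(S(S(add(Z, Z)))))))))
  →14  S^8(Z)

Answer: YES — reaches normal form S^8(Z) in 14 ≤ 15 steps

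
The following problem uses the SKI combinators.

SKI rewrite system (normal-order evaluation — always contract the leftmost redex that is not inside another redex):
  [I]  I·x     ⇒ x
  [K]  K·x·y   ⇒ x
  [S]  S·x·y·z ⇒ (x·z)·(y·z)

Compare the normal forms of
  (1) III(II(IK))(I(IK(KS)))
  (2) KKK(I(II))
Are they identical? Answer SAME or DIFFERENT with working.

Answer: DIFFERENT — A ⇓ K(K(KS)), B ⇓ KI

Derivation:
Term A:
  start: III(II(IK))(I(IK(KS)))
  [1] II(II(IK))(I(IK(KS)))
  [2] I(II(IK))(I(IK(KS)))
  [3] II(IK)(I(IK(KS)))
  [4] I(IK)(I(IK(KS)))
  [5] IK(I(IK(KS)))
  [6] K(I(IK(KS)))
  [7] K(IK(KS))
  [8] K(K(KS))

Term B:
  start: KKK(I(II))
  [1] K(I(II))
  [2] K(II)
  [3] KI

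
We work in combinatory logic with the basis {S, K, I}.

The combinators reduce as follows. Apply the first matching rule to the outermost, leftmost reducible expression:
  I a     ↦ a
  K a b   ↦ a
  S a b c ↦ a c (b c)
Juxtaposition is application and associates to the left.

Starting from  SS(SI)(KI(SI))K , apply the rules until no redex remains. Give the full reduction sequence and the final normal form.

  start: SS(SI)(KI(SI))K
  step 1: S(KI(SI))(SI(KI(SI)))K
  step 2: KI(SI)K(SI(KI(SI))K)
  step 3: IK(SI(KI(SI))K)
  step 4: K(SI(KI(SI))K)
  step 5: K(IK(KI(SI)K))
  step 6: K(K(KI(SI)K))
  step 7: K(K(IK))
  step 8: K(KK)

Answer: normal form = K(KK)  (in 8 steps)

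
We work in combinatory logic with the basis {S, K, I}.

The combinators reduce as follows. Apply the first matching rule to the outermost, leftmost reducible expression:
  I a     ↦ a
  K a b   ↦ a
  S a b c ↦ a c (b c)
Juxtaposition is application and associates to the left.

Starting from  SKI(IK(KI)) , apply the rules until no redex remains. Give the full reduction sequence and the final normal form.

Answer: normal form = K(KI)  (in 3 steps)

Working:
  start: SKI(IK(KI))
  [1] K(IK(KI))(I(IK(KI)))
  [2] IK(KI)
  [3] K(KI)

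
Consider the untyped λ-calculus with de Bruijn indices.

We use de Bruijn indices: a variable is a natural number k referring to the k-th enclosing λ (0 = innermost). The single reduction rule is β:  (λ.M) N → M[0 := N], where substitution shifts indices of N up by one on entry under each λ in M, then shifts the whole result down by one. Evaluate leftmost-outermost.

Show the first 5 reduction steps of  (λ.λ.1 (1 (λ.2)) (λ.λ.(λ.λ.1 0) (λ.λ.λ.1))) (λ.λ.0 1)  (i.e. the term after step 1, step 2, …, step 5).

  start: (λ.λ.1 (1 (λ.2)) (λ.λ.(λ.λ.1 0) (λ.λ.λ.1))) (λ.λ.0 1)
  step 1: λ.(λ.λ.0 1) ((λ.λ.0 1) (λ.λ.λ.0 1)) (λ.λ.(λ.λ.1 0) (λ.λ.λ.1))
  step 2: λ.(λ.0 ((λ.λ.0 1) (λ.λ.λ.0 1))) (λ.λ.(λ.λ.1 0) (λ.λ.λ.1))
  step 3: λ.(λ.λ.(λ.λ.1 0) (λ.λ.λ.1)) ((λ.λ.0 1) (λ.λ.λ.0 1))
  step 4: λ.λ.(λ.λ.1 0) (λ.λ.λ.1)
  step 5: λ.λ.λ.(λ.λ.λ.1) 0

Answer: after 5 steps: λ.λ.λ.(λ.λ.λ.1) 0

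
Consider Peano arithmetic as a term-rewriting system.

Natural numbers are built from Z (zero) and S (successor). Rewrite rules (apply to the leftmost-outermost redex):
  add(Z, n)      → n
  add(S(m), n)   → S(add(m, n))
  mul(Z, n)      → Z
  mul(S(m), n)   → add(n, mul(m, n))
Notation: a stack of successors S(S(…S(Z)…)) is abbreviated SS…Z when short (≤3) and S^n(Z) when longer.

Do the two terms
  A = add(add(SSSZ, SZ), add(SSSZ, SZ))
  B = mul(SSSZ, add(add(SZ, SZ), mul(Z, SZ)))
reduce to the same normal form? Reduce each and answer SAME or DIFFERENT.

Answer: DIFFERENT — A ⇓ S^8(Z), B ⇓ S^6(Z)

Derivation:
Term A:
  start: add(add(SSSZ, SZ), add(SSSZ, SZ))
  [1] add(S(add(SSZ, SZ)), add(SSSZ, SZ))
  [2] S(add(add(SSZ, SZ), add(SSSZ, SZ)))
  [3] S(add(S(add(SZ, SZ)), add(SSSZ, SZ)))
  [4] S(S(add(add(SZ, SZ), add(SSSZ, SZ))))
  [5] S(S(add(S(add(Z, SZ)), add(SSSZ, SZ))))
  [6] S(S(S(add(add(Z, SZ), add(SSSZ, SZ)))))
  [7] S(S(S(add(SZ, add(SSSZ, SZ)))))
  [8] S(S(S(S(add(Z, add(SSSZ, SZ))))))
  [9] S(S(S(S(add(SSSZ, SZ)))))
  [10] S(S(S(S(S(add(SSZ, SZ))))))
  [11] S(S(S(S(S(S(add(SZ, SZ)))))))
  [12] S(S(S(S(S(S(S(add(Z, SZ))))))))
  [13] S^8(Z)

Term B:
  start: mul(SSSZ, add(add(SZ, SZ), mul(Z, SZ)))
  [1] add(add(add(SZ, SZ), mul(Z, SZ)), mul(SSZ, add(add(SZ, SZ), mul(Z, SZ))))
  [2] add(add(S(add(Z, SZ)), mul(Z, SZ)), mul(SSZ, add(add(SZ, SZ), mul(Z, SZ))))
  [3] add(S(add(add(Z, SZ), mul(Z, SZ))), mul(SSZ, add(add(SZ, SZ), mul(Z, SZ))))
  [4] S(add(add(add(Z, SZ), mul(Z, SZ)), mul(SSZ, add(add(SZ, SZ), mul(Z, SZ)))))
  [5] S(add(add(SZ, mul(Z, SZ)), mul(SSZ, add(add(SZ, SZ), mul(Z, SZ)))))
  [6] S(add(S(add(Z, mul(Z, SZ))), mul(SSZ, add(add(SZ, SZ), mul(Z, SZ)))))
  [7] S(S(add(add(Z, mul(Z, SZ)), mul(SSZ, add(add(SZ, SZ), mul(Z, SZ))))))
  [8] S(S(add(mul(Z, SZ), mul(SSZ, add(add(SZ, SZ), mul(Z, SZ))))))
  [9] S(S(add(Z, mul(SSZ, add(add(SZ, SZ), mul(Z, SZ))))))
  [10] S(S(mul(SSZ, add(add(SZ, SZ), mul(Z, SZ)))))
  [11] S(S(add(add(add(SZ, SZ), mul(Z, SZ)), mul(SZ, add(add(SZ, SZ), mul(Z, SZ))))))
  [12] S(S(add(add(S(add(Z, SZ)), mul(Z, SZ)), mul(SZ, add(add(SZ, SZ), mul(Z, SZ))))))
  [13] S(S(add(S(add(add(Z, SZ), mul(Z, SZ))), mul(SZ, add(add(SZ, SZ), mul(Z, SZ))))))
  [14] S(S(S(add(add(add(Z, SZ), mul(Z, SZ)), mul(SZ, add(add(SZ, SZ), mul(Z, SZ)))))))
  [15] S(S(S(add(add(SZ, mul(Z, SZ)), mul(SZ, add(add(SZ, SZ), mul(Z, SZ)))))))
  [16] S(S(S(add(S(add(Z, mul(Z, SZ))), mul(SZ, add(add(SZ, SZ), mul(Z, SZ)))))))
  [17] S(S(S(S(add(add(Z, mul(Z, SZ)), mul(SZ, add(add(SZ, SZ), mul(Z, SZ))))))))
  [18] S(S(S(S(add(mul(Z, SZ), mul(SZ, add(add(SZ, SZ), mul(Z, SZ))))))))
  [19] S(S(S(S(add(Z, mul(SZ, add(add(SZ, SZ), mul(Z, SZ))))))))
  [20] S(S(S(S(mul(SZ, add(add(SZ, SZ), mul(Z, SZ)))))))
  [21] S(S(S(S(add(add(add(SZ, SZ), mul(Z, SZ)), mul(Z, add(add(SZ, SZ), mul(Z, SZ))))))))
  [22] S(S(S(S(add(add(S(add(Z, SZ)), mul(Z, SZ)), mul(Z, add(add(SZ, SZ), mul(Z, SZ))))))))
  [23] S(S(S(S(add(S(add(add(Z, SZ), mul(Z, SZ))), mul(Z, add(add(SZ, SZ), mul(Z, SZ))))))))
  [24] S(S(S(S(S(add(add(add(Z, SZ), mul(Z, SZ)), mul(Z, add(add(SZ, SZ), mul(Z, SZ)))))))))
  [25] S(S(S(S(S(add(add(SZ, mul(Z, SZ)), mul(Z, add(add(SZ, SZ), mul(Z, SZ)))))))))
  [26] S(S(S(S(S(add(S(add(Z, mul(Z, SZ))), mul(Z, add(add(SZ, SZ), mul(Z, SZ)))))))))
  [27] S(S(S(S(S(S(add(add(Z, mul(Z, SZ)), mul(Z, add(add(SZ, SZ), mul(Z, SZ))))))))))
  [28] S(S(S(S(S(S(add(mul(Z, SZ), mul(Z, add(add(SZ, SZ), mul(Z, SZ))))))))))
  [29] S(S(S(S(S(S(add(Z, mul(Z, add(add(SZ, SZ), mul(Z, SZ))))))))))
  [30] S(S(S(S(S(S(mul(Z, add(add(SZ, SZ), mul(Z, SZ)))))))))
  [31] S^6(Z)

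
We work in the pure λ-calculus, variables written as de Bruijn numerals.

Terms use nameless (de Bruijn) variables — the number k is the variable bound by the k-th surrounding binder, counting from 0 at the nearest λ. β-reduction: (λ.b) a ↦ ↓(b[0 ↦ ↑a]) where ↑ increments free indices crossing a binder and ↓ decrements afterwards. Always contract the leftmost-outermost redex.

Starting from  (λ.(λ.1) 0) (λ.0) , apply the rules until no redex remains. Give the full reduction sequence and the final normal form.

Answer: normal form = λ.0  (in 2 steps)

Derivation:
  start: (λ.(λ.1) 0) (λ.0)
  →1  (λ.λ.0) (λ.0)
  →2  λ.0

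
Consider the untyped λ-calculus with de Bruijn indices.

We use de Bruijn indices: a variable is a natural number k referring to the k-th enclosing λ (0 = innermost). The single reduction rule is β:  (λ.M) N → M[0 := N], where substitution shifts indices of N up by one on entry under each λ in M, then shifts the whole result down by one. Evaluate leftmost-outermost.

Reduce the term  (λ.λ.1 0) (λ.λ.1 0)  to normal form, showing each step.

Answer: normal form = λ.λ.1 0  (in 2 steps)

Derivation:
  start: (λ.λ.1 0) (λ.λ.1 0)
  →1  λ.(λ.λ.1 0) 0
  →2  λ.λ.1 0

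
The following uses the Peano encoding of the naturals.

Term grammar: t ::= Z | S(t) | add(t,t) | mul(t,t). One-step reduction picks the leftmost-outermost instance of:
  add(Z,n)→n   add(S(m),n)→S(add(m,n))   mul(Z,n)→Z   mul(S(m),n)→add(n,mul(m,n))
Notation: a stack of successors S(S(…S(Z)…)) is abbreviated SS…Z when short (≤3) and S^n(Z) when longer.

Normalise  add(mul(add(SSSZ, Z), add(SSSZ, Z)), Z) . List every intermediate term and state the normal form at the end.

Answer: normal form = S^9(Z)  (in 42 steps)

Derivation:
  start: add(mul(add(SSSZ, Z), add(SSSZ, Z)), Z)
  →1  add(mul(S(add(SSZ, Z)), add(SSSZ, Z)), Z)
  →2  add(add(add(SSSZ, Z), mul(add(SSZ, Z), add(SSSZ, Z))), Z)
  →3  add(add(S(add(SSZ, Z)), mul(add(SSZ, Z), add(SSSZ, Z))), Z)
  →4  add(S(add(add(SSZ, Z), mul(add(SSZ, Z), add(SSSZ, Z)))), Z)
  →5  S(add(add(add(SSZ, Z), mul(add(SSZ, Z), add(SSSZ, Z))), Z))
  →6  S(add(add(S(add(SZ, Z)), mul(add(SSZ, Z), add(SSSZ, Z))), Z))
  →7  S(add(S(add(add(SZ, Z), mul(add(SSZ, Z), add(SSSZ, Z)))), Z))
  →8  S(S(add(add(add(SZ, Z), mul(add(SSZ, Z), add(SSSZ, Z))), Z)))
  →9  S(S(add(add(S(add(Z, Z)), mul(add(SSZ, Z), add(SSSZ, Z))), Z)))
  →10  S(S(add(S(add(add(Z, Z), mul(add(SSZ, Z), add(SSSZ, Z)))), Z)))
  →11  S(S(S(add(add(add(Z, Z), mul(add(SSZ, Z), add(SSSZ, Z))), Z))))
  →12  S(S(S(add(add(Z, mul(add(SSZ, Z), add(SSSZ, Z))), Z))))
  →13  S(S(S(add(mul(add(SSZ, Z), add(SSSZ, Z)), Z))))
  →14  S(S(S(add(mul(S(add(SZ, Z)), add(SSSZ, Z)), Z))))
  →15  S(S(S(add(add(add(SSSZ, Z), mul(add(SZ, Z), add(SSSZ, Z))), Z))))
  →16  S(S(S(add(add(S(add(SSZ, Z)), mul(add(SZ, Z), add(SSSZ, Z))), Z))))
  →17  S(S(S(add(S(add(add(SSZ, Z), mul(add(SZ, Z), add(SSSZ, Z)))), Z))))
  →18  S(S(S(S(add(add(add(SSZ, Z), mul(add(SZ, Z), add(SSSZ, Z))), Z)))))
  →19  S(S(S(S(add(add(S(add(SZ, Z)), mul(add(SZ, Z), add(SSSZ, Z))), Z)))))
  →20  S(S(S(S(add(S(add(add(SZ, Z), mul(add(SZ, Z), add(SSSZ, Z)))), Z)))))
  →21  S(S(S(S(S(add(add(add(SZ, Z), mul(add(SZ, Z), add(SSSZ, Z))), Z))))))
  →22  S(S(S(S(S(add(add(S(add(Z, Z)), mul(add(SZ, Z), add(SSSZ, Z))), Z))))))
  →23  S(S(S(S(S(add(S(add(add(Z, Z), mul(add(SZ, Z), add(SSSZ, Z)))), Z))))))
  →24  S(S(S(S(S(S(add(add(add(Z, Z), mul(add(SZ, Z), add(SSSZ, Z))), Z)))))))
  →25  S(S(S(S(S(S(add(add(Z, mul(add(SZ, Z), add(SSSZ, Z))), Z)))))))
  →26  S(S(S(S(S(S(add(mul(add(SZ, Z), add(SSSZ, Z)), Z)))))))
  →27  S(S(S(S(S(S(add(mul(S(add(Z, Z)), add(SSSZ, Z)), Z)))))))
  →28  S(S(S(S(S(S(add(add(add(SSSZ, Z), mul(add(Z, Z), add(SSSZ, Z))), Z)))))))
  →29  S(S(S(S(S(S(add(add(S(add(SSZ, Z)), mul(add(Z, Z), add(SSSZ, Z))), Z)))))))
  →30  S(S(S(S(S(S(add(S(add(add(SSZ, Z), mul(add(Z, Z), add(SSSZ, Z)))), Z)))))))
  →31  S(S(S(S(S(S(S(add(add(add(SSZ, Z), mul(add(Z, Z), add(SSSZ, Z))), Z))))))))
  →32  S(S(S(S(S(S(S(add(add(S(add(SZ, Z)), mul(add(Z, Z), add(SSSZ, Z))), Z))))))))
  →33  S(S(S(S(S(S(S(add(S(add(add(SZ, Z), mul(add(Z, Z), add(SSSZ, Z)))), Z))))))))
  →34  S(S(S(S(S(S(S(S(add(add(add(SZ, Z), mul(add(Z, Z), add(SSSZ, Z))), Z)))))))))
  →35  S(S(S(S(S(S(S(S(add(add(S(add(Z, Z)), mul(add(Z, Z), add(SSSZ, Z))), Z)))))))))
  →36  S(S(S(S(S(S(S(S(add(S(add(add(Z, Z), mul(add(Z, Z), add(SSSZ, Z)))), Z)))))))))
  →37  S(S(S(S(S(S(S(S(S(add(add(add(Z, Z), mul(add(Z, Z), add(SSSZ, Z))), Z))))))))))
  →38  S(S(S(S(S(S(S(S(S(add(add(Z, mul(add(Z, Z), add(SSSZ, Z))), Z))))))))))
  →39  S(S(S(S(S(S(S(S(S(add(mul(add(Z, Z), add(SSSZ, Z)), Z))))))))))
  →40  S(S(S(S(S(S(S(S(S(add(mul(Z, add(SSSZ, Z)), Z))))))))))
  →41  S(S(S(S(S(S(S(S(S(add(Z, Z))))))))))
  →42  S^9(Z)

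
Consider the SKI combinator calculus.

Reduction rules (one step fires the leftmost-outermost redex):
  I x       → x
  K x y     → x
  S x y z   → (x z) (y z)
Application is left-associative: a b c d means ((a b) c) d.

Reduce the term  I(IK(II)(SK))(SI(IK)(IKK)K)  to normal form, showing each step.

  start: I(IK(II)(SK))(SI(IK)(IKK)K)
  →1  IK(II)(SK)(SI(IK)(IKK)K)
  →2  K(II)(SK)(SI(IK)(IKK)K)
  →3  II(SI(IK)(IKK)K)
  →4  I(SI(IK)(IKK)K)
  →5  SI(IK)(IKK)K
  →6  I(IKK)(IK(IKK))K
  →7  IKK(IK(IKK))K
  →8  KK(IK(IKK))K
  →9  KK

Answer: normal form = KK  (in 9 steps)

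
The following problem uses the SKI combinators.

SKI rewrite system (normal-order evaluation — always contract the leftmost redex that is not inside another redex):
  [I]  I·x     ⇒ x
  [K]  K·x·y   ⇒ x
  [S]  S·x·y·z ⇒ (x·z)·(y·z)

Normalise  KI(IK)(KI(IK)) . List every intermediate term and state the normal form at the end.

  start: KI(IK)(KI(IK))
  →1  I(KI(IK))
  →2  KI(IK)
  →3  I

Answer: normal form = I  (in 3 steps)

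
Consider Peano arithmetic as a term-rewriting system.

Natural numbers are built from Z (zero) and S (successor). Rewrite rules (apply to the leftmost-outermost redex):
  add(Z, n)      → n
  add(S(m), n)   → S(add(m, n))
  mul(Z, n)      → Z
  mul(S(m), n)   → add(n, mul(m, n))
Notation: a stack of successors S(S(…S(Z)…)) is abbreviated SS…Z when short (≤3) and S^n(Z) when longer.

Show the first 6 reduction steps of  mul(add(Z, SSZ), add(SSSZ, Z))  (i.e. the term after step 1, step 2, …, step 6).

Answer: after 6 steps: S(S(add(add(SZ, Z), mul(SZ, add(SSSZ, Z)))))

Working:
  start: mul(add(Z, SSZ), add(SSSZ, Z))
  step 1: mul(SSZ, add(SSSZ, Z))
  step 2: add(add(SSSZ, Z), mul(SZ, add(SSSZ, Z)))
  step 3: add(S(add(SSZ, Z)), mul(SZ, add(SSSZ, Z)))
  step 4: S(add(add(SSZ, Z), mul(SZ, add(SSSZ, Z))))
  step 5: S(add(S(add(SZ, Z)), mul(SZ, add(SSSZ, Z))))
  step 6: S(S(add(add(SZ, Z), mul(SZ, add(SSSZ, Z)))))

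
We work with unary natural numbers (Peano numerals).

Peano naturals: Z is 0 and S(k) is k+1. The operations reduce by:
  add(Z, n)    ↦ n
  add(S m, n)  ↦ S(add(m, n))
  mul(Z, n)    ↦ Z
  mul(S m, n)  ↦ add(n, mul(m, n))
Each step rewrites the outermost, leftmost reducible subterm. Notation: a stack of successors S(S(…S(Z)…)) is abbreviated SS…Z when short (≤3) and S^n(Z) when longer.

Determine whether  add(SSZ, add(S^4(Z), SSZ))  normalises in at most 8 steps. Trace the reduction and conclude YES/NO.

Answer: YES — reaches normal form S^8(Z) in 8 ≤ 8 steps

Reduction:
  start: add(SSZ, add(S^4(Z), SSZ))
  step 1: S(add(SZ, add(S^4(Z), SSZ)))
  step 2: S(S(add(Z, add(S^4(Z), SSZ))))
  step 3: S(S(add(S^4(Z), SSZ)))
  step 4: S(S(S(add(SSSZ, SSZ))))
  step 5: S(S(S(S(add(SSZ, SSZ)))))
  step 6: S(S(S(S(S(add(SZ, SSZ))))))
  step 7: S(S(S(S(S(S(add(Z, SSZ)))))))
  step 8: S^8(Z)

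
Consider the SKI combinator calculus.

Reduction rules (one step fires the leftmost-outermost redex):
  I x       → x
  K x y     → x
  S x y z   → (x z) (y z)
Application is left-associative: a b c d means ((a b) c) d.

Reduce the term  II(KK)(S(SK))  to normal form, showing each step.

Answer: normal form = K  (in 3 steps)

Working:
  start: II(KK)(S(SK))
  →1  I(KK)(S(SK))
  →2  KK(S(SK))
  →3  K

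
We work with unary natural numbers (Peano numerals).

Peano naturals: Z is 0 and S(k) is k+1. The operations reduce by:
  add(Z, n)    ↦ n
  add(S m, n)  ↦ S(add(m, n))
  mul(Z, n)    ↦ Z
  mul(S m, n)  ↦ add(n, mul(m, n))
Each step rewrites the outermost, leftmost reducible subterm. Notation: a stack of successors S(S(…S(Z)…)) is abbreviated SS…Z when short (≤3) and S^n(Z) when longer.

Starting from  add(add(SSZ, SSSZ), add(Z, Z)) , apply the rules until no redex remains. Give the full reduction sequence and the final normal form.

  start: add(add(SSZ, SSSZ), add(Z, Z))
  step 1: add(S(add(SZ, SSSZ)), add(Z, Z))
  step 2: S(add(add(SZ, SSSZ), add(Z, Z)))
  step 3: S(add(S(add(Z, SSSZ)), add(Z, Z)))
  step 4: S(S(add(add(Z, SSSZ), add(Z, Z))))
  step 5: S(S(add(SSSZ, add(Z, Z))))
  step 6: S(S(S(add(SSZ, add(Z, Z)))))
  step 7: S(S(S(S(add(SZ, add(Z, Z))))))
  step 8: S(S(S(S(S(add(Z, add(Z, Z)))))))
  step 9: S(S(S(S(S(add(Z, Z))))))
  step 10: S^5(Z)

Answer: normal form = S^5(Z)  (in 10 steps)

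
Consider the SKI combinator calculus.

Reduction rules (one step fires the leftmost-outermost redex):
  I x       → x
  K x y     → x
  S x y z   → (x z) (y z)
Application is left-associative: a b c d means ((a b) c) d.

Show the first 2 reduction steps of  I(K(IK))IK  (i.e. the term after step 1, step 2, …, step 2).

  start: I(K(IK))IK
  [1] K(IK)IK
  [2] IKK

Answer: after 2 steps: IKK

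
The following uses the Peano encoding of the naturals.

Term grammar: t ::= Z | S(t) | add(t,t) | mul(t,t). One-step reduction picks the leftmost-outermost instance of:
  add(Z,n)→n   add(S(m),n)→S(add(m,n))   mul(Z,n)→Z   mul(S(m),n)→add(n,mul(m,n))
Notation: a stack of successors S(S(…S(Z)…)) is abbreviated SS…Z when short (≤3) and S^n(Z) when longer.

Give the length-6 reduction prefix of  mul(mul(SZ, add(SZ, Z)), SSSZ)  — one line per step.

  start: mul(mul(SZ, add(SZ, Z)), SSSZ)
  →1  mul(add(add(SZ, Z), mul(Z, add(SZ, Z))), SSSZ)
  →2  mul(add(S(add(Z, Z)), mul(Z, add(SZ, Z))), SSSZ)
  →3  mul(S(add(add(Z, Z), mul(Z, add(SZ, Z)))), SSSZ)
  →4  add(SSSZ, mul(add(add(Z, Z), mul(Z, add(SZ, Z))), SSSZ))
  →5  S(add(SSZ, mul(add(add(Z, Z), mul(Z, add(SZ, Z))), SSSZ)))
  →6  S(S(add(SZ, mul(add(add(Z, Z), mul(Z, add(SZ, Z))), SSSZ))))

Answer: after 6 steps: S(S(add(SZ, mul(add(add(Z, Z), mul(Z, add(SZ, Z))), SSSZ))))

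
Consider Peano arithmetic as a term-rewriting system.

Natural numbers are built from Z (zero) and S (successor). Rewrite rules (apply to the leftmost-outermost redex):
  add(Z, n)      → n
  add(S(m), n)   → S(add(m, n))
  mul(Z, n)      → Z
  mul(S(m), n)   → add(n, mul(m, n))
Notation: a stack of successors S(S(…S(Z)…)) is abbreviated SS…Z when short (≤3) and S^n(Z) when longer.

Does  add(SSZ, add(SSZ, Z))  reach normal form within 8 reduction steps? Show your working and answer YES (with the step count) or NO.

  start: add(SSZ, add(SSZ, Z))
  →1  S(add(SZ, add(SSZ, Z)))
  →2  S(S(add(Z, add(SSZ, Z))))
  →3  S(S(add(SSZ, Z)))
  →4  S(S(S(add(SZ, Z))))
  →5  S(S(S(S(add(Z, Z)))))
  →6  S^4(Z)

Answer: YES — reaches normal form S^4(Z) in 6 ≤ 8 steps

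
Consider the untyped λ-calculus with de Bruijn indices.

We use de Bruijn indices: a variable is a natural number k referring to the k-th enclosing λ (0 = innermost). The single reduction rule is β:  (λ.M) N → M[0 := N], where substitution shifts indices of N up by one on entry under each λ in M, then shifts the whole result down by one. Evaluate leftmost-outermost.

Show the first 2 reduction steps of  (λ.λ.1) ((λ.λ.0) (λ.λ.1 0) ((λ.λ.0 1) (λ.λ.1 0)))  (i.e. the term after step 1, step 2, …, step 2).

Answer: after 2 steps: λ.(λ.0) ((λ.λ.0 1) (λ.λ.1 0))

Working:
  start: (λ.λ.1) ((λ.λ.0) (λ.λ.1 0) ((λ.λ.0 1) (λ.λ.1 0)))
  [1] λ.(λ.λ.0) (λ.λ.1 0) ((λ.λ.0 1) (λ.λ.1 0))
  [2] λ.(λ.0) ((λ.λ.0 1) (λ.λ.1 0))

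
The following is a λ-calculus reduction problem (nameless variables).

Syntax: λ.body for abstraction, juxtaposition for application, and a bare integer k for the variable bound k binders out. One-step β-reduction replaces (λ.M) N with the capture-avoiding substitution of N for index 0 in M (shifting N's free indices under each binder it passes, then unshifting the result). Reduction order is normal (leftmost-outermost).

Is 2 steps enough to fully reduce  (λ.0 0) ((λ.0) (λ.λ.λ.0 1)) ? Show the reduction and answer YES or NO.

Answer: NO — after 2 steps the term is (λ.λ.λ.0 1) ((λ.0) (λ.λ.λ.0 1)), not yet normal

Working:
  start: (λ.0 0) ((λ.0) (λ.λ.λ.0 1))
  step 1: (λ.0) (λ.λ.λ.0 1) ((λ.0) (λ.λ.λ.0 1))
  step 2: (λ.λ.λ.0 1) ((λ.0) (λ.λ.λ.0 1))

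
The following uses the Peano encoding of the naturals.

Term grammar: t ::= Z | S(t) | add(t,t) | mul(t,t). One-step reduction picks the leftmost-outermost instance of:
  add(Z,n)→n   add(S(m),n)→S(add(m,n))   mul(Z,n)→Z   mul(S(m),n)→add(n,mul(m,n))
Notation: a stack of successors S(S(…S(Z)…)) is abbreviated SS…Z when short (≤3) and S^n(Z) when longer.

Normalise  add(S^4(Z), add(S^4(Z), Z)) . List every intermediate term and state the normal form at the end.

  start: add(S^4(Z), add(S^4(Z), Z))
  [1] S(add(SSSZ, add(S^4(Z), Z)))
  [2] S(S(add(SSZ, add(S^4(Z), Z))))
  [3] S(S(S(add(SZ, add(S^4(Z), Z)))))
  [4] S(S(S(S(add(Z, add(S^4(Z), Z))))))
  [5] S(S(S(S(add(S^4(Z), Z)))))
  [6] S(S(S(S(S(add(SSSZ, Z))))))
  [7] S(S(S(S(S(S(add(SSZ, Z)))))))
  [8] S(S(S(S(S(S(S(add(SZ, Z))))))))
  [9] S(S(S(S(S(S(S(S(add(Z, Z)))))))))
  [10] S^8(Z)

Answer: normal form = S^8(Z)  (in 10 steps)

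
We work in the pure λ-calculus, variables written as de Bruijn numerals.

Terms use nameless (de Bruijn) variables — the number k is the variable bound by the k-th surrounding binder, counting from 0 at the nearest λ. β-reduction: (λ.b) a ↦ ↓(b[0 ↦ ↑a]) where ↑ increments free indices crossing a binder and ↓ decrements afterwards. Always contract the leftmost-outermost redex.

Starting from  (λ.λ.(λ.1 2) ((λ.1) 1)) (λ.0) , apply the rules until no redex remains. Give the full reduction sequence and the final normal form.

  start: (λ.λ.(λ.1 2) ((λ.1) 1)) (λ.0)
  step 1: λ.(λ.1 (λ.0)) ((λ.1) (λ.0))
  step 2: λ.0 (λ.0)

Answer: normal form = λ.0 (λ.0)  (in 2 steps)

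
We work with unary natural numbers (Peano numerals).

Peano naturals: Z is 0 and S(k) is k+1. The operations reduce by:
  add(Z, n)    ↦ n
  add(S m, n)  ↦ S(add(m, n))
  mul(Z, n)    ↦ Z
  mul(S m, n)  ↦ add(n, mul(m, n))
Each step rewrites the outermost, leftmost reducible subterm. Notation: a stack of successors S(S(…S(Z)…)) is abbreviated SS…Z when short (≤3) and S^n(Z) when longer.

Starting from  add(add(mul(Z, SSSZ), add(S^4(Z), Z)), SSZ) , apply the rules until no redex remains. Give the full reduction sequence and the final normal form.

  start: add(add(mul(Z, SSSZ), add(S^4(Z), Z)), SSZ)
  step 1: add(add(Z, add(S^4(Z), Z)), SSZ)
  step 2: add(add(S^4(Z), Z), SSZ)
  step 3: add(S(add(SSSZ, Z)), SSZ)
  step 4: S(add(add(SSSZ, Z), SSZ))
  step 5: S(add(S(add(SSZ, Z)), SSZ))
  step 6: S(S(add(add(SSZ, Z), SSZ)))
  step 7: S(S(add(S(add(SZ, Z)), SSZ)))
  step 8: S(S(S(add(add(SZ, Z), SSZ))))
  step 9: S(S(S(add(S(add(Z, Z)), SSZ))))
  step 10: S(S(S(S(add(add(Z, Z), SSZ)))))
  step 11: S(S(S(S(add(Z, SSZ)))))
  step 12: S^6(Z)

Answer: normal form = S^6(Z)  (in 12 steps)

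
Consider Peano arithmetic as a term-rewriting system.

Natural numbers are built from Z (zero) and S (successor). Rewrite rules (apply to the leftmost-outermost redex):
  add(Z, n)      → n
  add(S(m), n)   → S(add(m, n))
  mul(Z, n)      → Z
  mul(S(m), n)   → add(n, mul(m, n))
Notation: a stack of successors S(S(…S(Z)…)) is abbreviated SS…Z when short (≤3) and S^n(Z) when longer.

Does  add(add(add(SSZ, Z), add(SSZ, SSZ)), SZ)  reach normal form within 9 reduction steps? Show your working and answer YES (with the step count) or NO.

  start: add(add(add(SSZ, Z), add(SSZ, SSZ)), SZ)
  [1] add(add(S(add(SZ, Z)), add(SSZ, SSZ)), SZ)
  [2] add(S(add(add(SZ, Z), add(SSZ, SSZ))), SZ)
  [3] S(add(add(add(SZ, Z), add(SSZ, SSZ)), SZ))
  [4] S(add(add(S(add(Z, Z)), add(SSZ, SSZ)), SZ))
  [5] S(add(S(add(add(Z, Z), add(SSZ, SSZ))), SZ))
  [6] S(S(add(add(add(Z, Z), add(SSZ, SSZ)), SZ)))
  [7] S(S(add(add(Z, add(SSZ, SSZ)), SZ)))
  [8] S(S(add(add(SSZ, SSZ), SZ)))
  [9] S(S(add(S(add(SZ, SSZ)), SZ)))

Answer: NO — after 9 steps the term is S(S(add(S(add(SZ, SSZ)), SZ))), not yet normal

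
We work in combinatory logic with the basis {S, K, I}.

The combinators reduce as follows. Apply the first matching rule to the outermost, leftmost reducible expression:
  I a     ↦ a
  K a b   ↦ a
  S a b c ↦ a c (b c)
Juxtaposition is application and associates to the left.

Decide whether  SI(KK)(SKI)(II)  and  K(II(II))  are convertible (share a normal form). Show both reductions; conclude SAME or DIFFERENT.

Answer: SAME — A ⇓ KI, B ⇓ KI

Derivation:
Term A:
  start: SI(KK)(SKI)(II)
  step 1: I(SKI)(KK(SKI))(II)
  step 2: SKI(KK(SKI))(II)
  step 3: K(KK(SKI))(I(KK(SKI)))(II)
  step 4: KK(SKI)(II)
  step 5: K(II)
  step 6: KI

Term B:
  start: K(II(II))
  step 1: K(I(II))
  step 2: K(II)
  step 3: KI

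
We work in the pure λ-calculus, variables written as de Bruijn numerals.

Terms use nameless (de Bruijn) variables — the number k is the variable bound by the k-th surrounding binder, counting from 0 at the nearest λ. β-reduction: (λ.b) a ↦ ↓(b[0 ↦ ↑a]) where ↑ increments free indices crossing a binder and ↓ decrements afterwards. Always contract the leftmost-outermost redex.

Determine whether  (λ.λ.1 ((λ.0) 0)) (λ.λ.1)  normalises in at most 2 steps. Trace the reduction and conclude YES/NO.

  start: (λ.λ.1 ((λ.0) 0)) (λ.λ.1)
  step 1: λ.(λ.λ.1) ((λ.0) 0)
  step 2: λ.λ.(λ.0) 1

Answer: NO — after 2 steps the term is λ.λ.(λ.0) 1, not yet normal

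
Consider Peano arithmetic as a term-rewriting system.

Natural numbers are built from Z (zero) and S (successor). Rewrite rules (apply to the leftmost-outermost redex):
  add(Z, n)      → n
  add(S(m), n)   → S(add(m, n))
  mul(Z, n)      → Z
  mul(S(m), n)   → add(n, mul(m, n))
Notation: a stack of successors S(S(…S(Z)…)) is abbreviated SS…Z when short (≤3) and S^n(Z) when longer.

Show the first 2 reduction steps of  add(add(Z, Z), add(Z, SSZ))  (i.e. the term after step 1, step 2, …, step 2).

  start: add(add(Z, Z), add(Z, SSZ))
  →1  add(Z, add(Z, SSZ))
  →2  add(Z, SSZ)

Answer: after 2 steps: add(Z, SSZ)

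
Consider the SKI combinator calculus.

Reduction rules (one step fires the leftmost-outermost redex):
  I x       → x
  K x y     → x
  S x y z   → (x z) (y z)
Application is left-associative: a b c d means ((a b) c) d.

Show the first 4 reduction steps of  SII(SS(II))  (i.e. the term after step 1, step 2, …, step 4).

  start: SII(SS(II))
  →1  I(SS(II))(I(SS(II)))
  →2  SS(II)(I(SS(II)))
  →3  S(I(SS(II)))(II(I(SS(II))))
  →4  S(SS(II))(II(I(SS(II))))

Answer: after 4 steps: S(SS(II))(II(I(SS(II))))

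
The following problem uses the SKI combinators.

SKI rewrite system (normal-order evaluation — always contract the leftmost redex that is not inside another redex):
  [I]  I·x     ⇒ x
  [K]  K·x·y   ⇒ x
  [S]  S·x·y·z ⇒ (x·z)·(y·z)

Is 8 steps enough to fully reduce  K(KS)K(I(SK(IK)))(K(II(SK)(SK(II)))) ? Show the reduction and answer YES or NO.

Answer: YES — reaches normal form S(K(SK(SKI))) in 5 ≤ 8 steps

Derivation:
  start: K(KS)K(I(SK(IK)))(K(II(SK)(SK(II))))
  step 1: KS(I(SK(IK)))(K(II(SK)(SK(II))))
  step 2: S(K(II(SK)(SK(II))))
  step 3: S(K(I(SK)(SK(II))))
  step 4: S(K(SK(SK(II))))
  step 5: S(K(SK(SKI)))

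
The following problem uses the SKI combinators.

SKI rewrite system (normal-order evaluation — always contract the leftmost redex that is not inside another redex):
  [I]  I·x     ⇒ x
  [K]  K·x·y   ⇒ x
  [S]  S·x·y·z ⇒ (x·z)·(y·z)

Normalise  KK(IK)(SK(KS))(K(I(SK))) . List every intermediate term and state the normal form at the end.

  start: KK(IK)(SK(KS))(K(I(SK)))
  [1] K(SK(KS))(K(I(SK)))
  [2] SK(KS)

Answer: normal form = SK(KS)  (in 2 steps)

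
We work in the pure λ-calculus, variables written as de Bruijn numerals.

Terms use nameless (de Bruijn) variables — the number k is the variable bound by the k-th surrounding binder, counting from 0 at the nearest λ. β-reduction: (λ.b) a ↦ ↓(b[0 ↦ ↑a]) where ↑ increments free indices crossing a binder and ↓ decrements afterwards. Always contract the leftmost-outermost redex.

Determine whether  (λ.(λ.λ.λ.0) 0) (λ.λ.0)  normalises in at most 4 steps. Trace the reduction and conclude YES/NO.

Answer: YES — reaches normal form λ.λ.0 in 2 ≤ 4 steps

Reduction:
  start: (λ.(λ.λ.λ.0) 0) (λ.λ.0)
  →1  (λ.λ.λ.0) (λ.λ.0)
  →2  λ.λ.0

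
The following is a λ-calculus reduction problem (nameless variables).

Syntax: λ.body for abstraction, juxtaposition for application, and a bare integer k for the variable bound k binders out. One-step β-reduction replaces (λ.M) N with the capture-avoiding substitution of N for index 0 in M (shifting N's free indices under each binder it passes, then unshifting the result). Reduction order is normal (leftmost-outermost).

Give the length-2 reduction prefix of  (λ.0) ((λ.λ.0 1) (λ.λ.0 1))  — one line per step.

  start: (λ.0) ((λ.λ.0 1) (λ.λ.0 1))
  →1  (λ.λ.0 1) (λ.λ.0 1)
  →2  λ.0 (λ.λ.0 1)

Answer: after 2 steps: λ.0 (λ.λ.0 1)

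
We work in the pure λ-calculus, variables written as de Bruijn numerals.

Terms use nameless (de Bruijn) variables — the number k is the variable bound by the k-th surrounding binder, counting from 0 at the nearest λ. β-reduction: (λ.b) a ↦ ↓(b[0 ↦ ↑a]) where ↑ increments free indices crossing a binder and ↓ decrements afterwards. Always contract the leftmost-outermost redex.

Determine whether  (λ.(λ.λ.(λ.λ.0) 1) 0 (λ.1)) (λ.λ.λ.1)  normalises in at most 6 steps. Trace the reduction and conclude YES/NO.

  start: (λ.(λ.λ.(λ.λ.0) 1) 0 (λ.1)) (λ.λ.λ.1)
  step 1: (λ.λ.(λ.λ.0) 1) (λ.λ.λ.1) (λ.λ.λ.λ.1)
  step 2: (λ.(λ.λ.0) (λ.λ.λ.1)) (λ.λ.λ.λ.1)
  step 3: (λ.λ.0) (λ.λ.λ.1)
  step 4: λ.0

Answer: YES — reaches normal form λ.0 in 4 ≤ 6 steps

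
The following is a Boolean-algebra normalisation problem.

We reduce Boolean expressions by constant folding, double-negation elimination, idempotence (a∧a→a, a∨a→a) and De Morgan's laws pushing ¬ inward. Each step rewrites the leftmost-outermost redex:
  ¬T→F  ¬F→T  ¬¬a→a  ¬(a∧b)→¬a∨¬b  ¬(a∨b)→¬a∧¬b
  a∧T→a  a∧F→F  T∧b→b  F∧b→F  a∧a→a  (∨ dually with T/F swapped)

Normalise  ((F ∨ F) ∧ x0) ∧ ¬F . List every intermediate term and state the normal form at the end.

Answer: normal form = F  (in 3 steps)

Derivation:
  start: ((F ∨ F) ∧ x0) ∧ ¬F
  →1  (F ∧ x0) ∧ ¬F
  →2  F ∧ ¬F
  →3  F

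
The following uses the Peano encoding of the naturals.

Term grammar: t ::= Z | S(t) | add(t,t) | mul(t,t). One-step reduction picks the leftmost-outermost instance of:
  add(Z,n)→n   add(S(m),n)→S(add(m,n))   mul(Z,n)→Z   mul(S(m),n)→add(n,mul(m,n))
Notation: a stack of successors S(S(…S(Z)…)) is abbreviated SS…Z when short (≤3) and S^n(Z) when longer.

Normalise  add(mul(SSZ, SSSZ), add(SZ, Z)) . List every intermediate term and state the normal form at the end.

Answer: normal form = S^7(Z)  (in 20 steps)

Reduction:
  start: add(mul(SSZ, SSSZ), add(SZ, Z))
  step 1: add(add(SSSZ, mul(SZ, SSSZ)), add(SZ, Z))
  step 2: add(S(add(SSZ, mul(SZ, SSSZ))), add(SZ, Z))
  step 3: S(add(add(SSZ, mul(SZ, SSSZ)), add(SZ, Z)))
  step 4: S(add(S(add(SZ, mul(SZ, SSSZ))), add(SZ, Z)))
  step 5: S(S(add(add(SZ, mul(SZ, SSSZ)), add(SZ, Z))))
  step 6: S(S(add(S(add(Z, mul(SZ, SSSZ))), add(SZ, Z))))
  step 7: S(S(S(add(add(Z, mul(SZ, SSSZ)), add(SZ, Z)))))
  step 8: S(S(S(add(mul(SZ, SSSZ), add(SZ, Z)))))
  step 9: S(S(S(add(add(SSSZ, mul(Z, SSSZ)), add(SZ, Z)))))
  step 10: S(S(S(add(S(add(SSZ, mul(Z, SSSZ))), add(SZ, Z)))))
  step 11: S(S(S(S(add(add(SSZ, mul(Z, SSSZ)), add(SZ, Z))))))
  step 12: S(S(S(S(add(S(add(SZ, mul(Z, SSSZ))), add(SZ, Z))))))
  step 13: S(S(S(S(S(add(add(SZ, mul(Z, SSSZ)), add(SZ, Z)))))))
  step 14: S(S(S(S(S(add(S(add(Z, mul(Z, SSSZ))), add(SZ, Z)))))))
  step 15: S(S(S(S(S(S(add(add(Z, mul(Z, SSSZ)), add(SZ, Z))))))))
  step 16: S(S(S(S(S(S(add(mul(Z, SSSZ), add(SZ, Z))))))))
  step 17: S(S(S(S(S(S(add(Z, add(SZ, Z))))))))
  step 18: S(S(S(S(S(S(add(SZ, Z)))))))
  step 19: S(S(S(S(S(S(S(add(Z, Z))))))))
  step 20: S^7(Z)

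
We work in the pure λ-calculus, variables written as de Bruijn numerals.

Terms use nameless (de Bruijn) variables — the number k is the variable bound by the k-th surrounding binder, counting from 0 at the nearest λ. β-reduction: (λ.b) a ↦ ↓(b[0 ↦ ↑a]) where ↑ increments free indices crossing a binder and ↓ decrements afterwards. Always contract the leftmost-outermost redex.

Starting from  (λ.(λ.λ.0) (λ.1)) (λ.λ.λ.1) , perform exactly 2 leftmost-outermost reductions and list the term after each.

  start: (λ.(λ.λ.0) (λ.1)) (λ.λ.λ.1)
  →1  (λ.λ.0) (λ.λ.λ.λ.1)
  →2  λ.0

Answer: after 2 steps: λ.0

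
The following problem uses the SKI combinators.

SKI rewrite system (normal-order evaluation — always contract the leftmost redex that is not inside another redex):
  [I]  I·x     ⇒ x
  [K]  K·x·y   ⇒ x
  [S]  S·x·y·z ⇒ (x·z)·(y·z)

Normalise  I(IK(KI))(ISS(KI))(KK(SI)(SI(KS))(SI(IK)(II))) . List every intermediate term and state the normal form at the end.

  start: I(IK(KI))(ISS(KI))(KK(SI)(SI(KS))(SI(IK)(II)))
  →1  IK(KI)(ISS(KI))(KK(SI)(SI(KS))(SI(IK)(II)))
  →2  K(KI)(ISS(KI))(KK(SI)(SI(KS))(SI(IK)(II)))
  →3  KI(KK(SI)(SI(KS))(SI(IK)(II)))
  →4  I

Answer: normal form = I  (in 4 steps)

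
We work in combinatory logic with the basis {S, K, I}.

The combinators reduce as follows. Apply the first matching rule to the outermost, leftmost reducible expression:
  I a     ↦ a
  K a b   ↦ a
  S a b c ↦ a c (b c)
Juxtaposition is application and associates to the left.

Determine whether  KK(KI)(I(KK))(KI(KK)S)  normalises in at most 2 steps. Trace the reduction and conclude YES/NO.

  start: KK(KI)(I(KK))(KI(KK)S)
  →1  K(I(KK))(KI(KK)S)
  →2  I(KK)

Answer: NO — after 2 steps the term is I(KK), not yet normal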